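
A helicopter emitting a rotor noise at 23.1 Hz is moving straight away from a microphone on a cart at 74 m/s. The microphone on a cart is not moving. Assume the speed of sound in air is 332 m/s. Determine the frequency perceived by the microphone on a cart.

With the source moving away from a stationary observer, f' = f · v/(v + v_s).
f' = 23.1 × 332/(332 + 74) = 23.1 × 332/406 ≈ 18.9 Hz.

18.9 Hz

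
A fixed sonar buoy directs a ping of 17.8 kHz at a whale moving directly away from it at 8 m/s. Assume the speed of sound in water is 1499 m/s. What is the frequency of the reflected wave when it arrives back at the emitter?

17.61 kHz

The whale first receives the wave as a moving observer: f₁ = f₀ · (v − u)/v = 17.8 × (1499 − 8)/1499 ≈ 17.71 kHz.
The reflection then acts as a moving source: f₂ = f₁ · v/(v + u) ≈ 17.61 kHz.
Equivalently f₂ = f₀ · (v − u)/(v + u).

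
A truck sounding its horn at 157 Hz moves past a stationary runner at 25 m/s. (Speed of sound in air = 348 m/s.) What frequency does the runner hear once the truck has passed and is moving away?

Receding: f₂ = f · v/(v + v_s) = 157 × 348/373 ≈ 146 Hz.

146 Hz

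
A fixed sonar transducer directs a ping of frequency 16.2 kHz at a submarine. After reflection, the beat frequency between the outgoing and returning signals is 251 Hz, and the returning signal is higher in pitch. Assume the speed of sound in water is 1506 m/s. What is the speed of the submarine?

11.6 m/s

Double Doppler shift off a moving reflector: f₂ = f₀ · (v + u)/(v − u) (u > 0 toward emitter).
Returning signal is higher, so f₂ = f₀ + Δf = 16200 + 251 = 16451 Hz.
Rearranging, u = v · (f₂ − f₀)/(f₂ + f₀) = 1506 × 251/32651 ≈ 11.6 m/s.
So the submarine is moving at 11.6 m/s toward the emitter.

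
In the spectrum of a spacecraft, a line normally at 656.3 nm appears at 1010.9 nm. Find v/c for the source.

0.407

λ'/λ₀ = 1.5403 > 1 (redshift), so the source is receding.
λ'/λ₀ = √((1 + β)/(1 − β)) for a receding source ⇒ β = (r² − 1)/(r² + 1) with r = λ'/λ₀.
β = (2.3725 − 1)/(2.3725 + 1) ≈ 0.407.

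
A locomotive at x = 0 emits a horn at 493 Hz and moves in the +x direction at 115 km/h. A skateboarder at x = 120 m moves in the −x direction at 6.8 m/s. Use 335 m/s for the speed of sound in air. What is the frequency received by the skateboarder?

556 Hz

115 km/h = 31.94 m/s.
The observer lies on the +x side, so the source is heading toward the observer and the observer is heading toward the source.
General Doppler shift: f' = f · (v + v_o)/(v − v_s).
f' = 493 × (335 + 6.8)/(335 − 31.94) = 493 × 341.8/303.06 ≈ 556 Hz.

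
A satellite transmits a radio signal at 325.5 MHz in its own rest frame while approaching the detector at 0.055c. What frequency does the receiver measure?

Relativistic Doppler for frequency: f' = f₀ · √((1 + β)/(1 − β)).
f' = 325.5 × √(1.0550/0.9450) = 325.5 × 1.05660 ≈ 343.9 MHz.

343.9 MHz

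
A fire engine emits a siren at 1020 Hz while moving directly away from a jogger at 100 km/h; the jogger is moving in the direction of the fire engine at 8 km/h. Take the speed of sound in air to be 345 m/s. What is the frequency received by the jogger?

950 Hz

100 km/h = 27.78 m/s; 8 km/h = 2.222 m/s.
General Doppler shift: f' = f · (v + v_o)/(v + v_s).
f' = 1020 × (345 + 2.222)/(345 + 27.78) = 1020 × 347.22/372.78 ≈ 950 Hz.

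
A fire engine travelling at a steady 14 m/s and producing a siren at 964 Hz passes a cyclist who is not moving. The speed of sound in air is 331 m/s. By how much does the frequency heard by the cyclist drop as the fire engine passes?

81.7 Hz

Approaching: f₁ = f · v/(v − v_s) = 964 × 331/317 ≈ 1006.6 Hz.
Receding: f₂ = f · v/(v + v_s) = 964 × 331/345 ≈ 924.9 Hz.
Drop: f₁ − f₂ = 2f·v·v_s/(v² − v_s²) = 2 × 964 × 331 × 14/(331² − 14²) ≈ 81.7 Hz.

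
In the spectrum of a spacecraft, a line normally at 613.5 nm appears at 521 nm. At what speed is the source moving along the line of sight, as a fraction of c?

0.162c

λ'/λ₀ = 0.8492 < 1 (blueshift), so the source is approaching.
λ'/λ₀ = √((1 − β)/(1 + β)) for an approaching source ⇒ β = (1 − r²)/(1 + r²) with r = λ'/λ₀.
β = (1 − 0.7212)/(1 + 0.7212) ≈ 0.162.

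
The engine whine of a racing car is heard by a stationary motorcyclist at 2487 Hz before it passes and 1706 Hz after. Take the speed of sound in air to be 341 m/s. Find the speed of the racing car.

64 m/s

f₁/f₂ = (v + v_s)/(v − v_s), so v_s = v · (f₁ − f₂)/(f₁ + f₂).
v_s = 341 × (2487 − 1706)/(2487 + 1706) = 341 × 781/4193 ≈ 64 m/s.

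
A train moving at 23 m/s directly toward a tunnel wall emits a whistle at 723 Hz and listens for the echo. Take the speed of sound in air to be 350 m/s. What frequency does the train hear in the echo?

The tunnel wall receives the sound from a moving source: f₁ = f₀ · v/(v − v_e) = 723 × 350/327 ≈ 774 Hz.
On the return leg the train is a moving observer: f₂ = f₁ · (v + v_e)/v = 774 × 373/350 ≈ 825 Hz.

825 Hz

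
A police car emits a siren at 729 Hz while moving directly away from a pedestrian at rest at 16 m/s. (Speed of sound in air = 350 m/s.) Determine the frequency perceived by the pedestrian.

697 Hz

Moving source, stationary observer: f' = f · v/(v + v_s) since the source is receding.
f' = 729 × 350/(350 + 16) = 729 × 350/366 ≈ 697 Hz.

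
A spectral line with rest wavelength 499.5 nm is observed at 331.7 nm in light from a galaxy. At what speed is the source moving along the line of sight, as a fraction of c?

0.388c

λ'/λ₀ = 0.6641 < 1 (blueshift), so the source is approaching.
λ'/λ₀ = √((1 − β)/(1 + β)) for an approaching source ⇒ β = (1 − r²)/(1 + r²) with r = λ'/λ₀.
β = (1 − 0.4410)/(1 + 0.4410) ≈ 0.388.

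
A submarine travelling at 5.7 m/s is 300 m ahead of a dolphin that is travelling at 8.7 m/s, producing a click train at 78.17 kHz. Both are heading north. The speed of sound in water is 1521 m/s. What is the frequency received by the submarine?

The submarine is ahead, so the dolphin is moving toward it while the submarine is moving away from the dolphin.
Both move, so f' = f · (v − v_o)/(v − v_s).
f' = 78.17 × (1521 − 5.7)/(1521 − 8.7) = 78.17 × 1515.3/1512.3 ≈ 78.3 kHz.

78.3 kHz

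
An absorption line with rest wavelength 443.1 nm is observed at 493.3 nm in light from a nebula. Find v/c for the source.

0.107

λ'/λ₀ = 1.1133 > 1 (redshift), so the source is receding.
λ'/λ₀ = √((1 + β)/(1 − β)) for a receding source ⇒ β = (r² − 1)/(r² + 1) with r = λ'/λ₀.
β = (1.2394 − 1)/(1.2394 + 1) ≈ 0.107.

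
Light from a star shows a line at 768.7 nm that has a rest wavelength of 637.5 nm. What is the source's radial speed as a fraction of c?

λ'/λ₀ = 1.2058 > 1 (redshift), so the source is receding.
λ'/λ₀ = √((1 + β)/(1 − β)) for a receding source ⇒ β = (r² − 1)/(r² + 1) with r = λ'/λ₀.
β = (1.4540 − 1)/(1.4540 + 1) ≈ 0.185.

0.185c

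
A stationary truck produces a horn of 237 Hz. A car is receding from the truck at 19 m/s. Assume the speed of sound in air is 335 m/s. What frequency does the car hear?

Moving observer, stationary source: f' = f · (v − v_o)/v.
f' = 237 × (335 − 19)/335 = 237 × 316/335 ≈ 224 Hz.

224 Hz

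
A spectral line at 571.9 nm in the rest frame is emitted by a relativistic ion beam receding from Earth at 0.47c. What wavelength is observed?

Relativistic Doppler for wavelength: λ' = λ₀ · √((1 + β)/(1 − β)).
λ' = 571.9 × √(1.4700/0.5300) = 571.9 × 1.66541 ≈ 952.4 nm.

952.4 nm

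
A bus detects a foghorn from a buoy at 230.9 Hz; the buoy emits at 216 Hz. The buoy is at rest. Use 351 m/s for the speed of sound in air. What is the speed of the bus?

f' > f, so the bus is approaching.
f' = f · (v + v_o)/v ⇒ v_o = v · |f'/f − 1|.
v_o = 351 × |230.9/216 − 1| = 351 × 0.06898 ≈ 24.2 m/s.

24.2 m/s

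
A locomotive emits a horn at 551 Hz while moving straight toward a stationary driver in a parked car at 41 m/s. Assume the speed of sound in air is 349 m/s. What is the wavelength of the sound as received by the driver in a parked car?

55.9 cm

With the source moving toward a stationary observer, f' = f · v/(v − v_s).
f' = 551 × 349/(349 − 41) ≈ 624 Hz.
λ' = v/f' = 349/624.347 ≈ 55.9 cm.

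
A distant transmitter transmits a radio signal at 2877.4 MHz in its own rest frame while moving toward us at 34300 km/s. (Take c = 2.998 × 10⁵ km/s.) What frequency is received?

β = v/c = 34300/299800 = 0.1144.
Relativistic Doppler for frequency: f' = f₀ · √((1 + β)/(1 − β)).
f' = 2877.4 × √(1.1144/0.8856) = 2877.4 × 1.12178 ≈ 3227.8 MHz.

3227.8 MHz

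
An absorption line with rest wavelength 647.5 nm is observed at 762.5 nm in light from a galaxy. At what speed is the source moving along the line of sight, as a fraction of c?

0.162c

λ'/λ₀ = 1.1776 > 1 (redshift), so the source is receding.
λ'/λ₀ = √((1 + β)/(1 − β)) for a receding source ⇒ β = (r² − 1)/(r² + 1) with r = λ'/λ₀.
β = (1.3868 − 1)/(1.3868 + 1) ≈ 0.162.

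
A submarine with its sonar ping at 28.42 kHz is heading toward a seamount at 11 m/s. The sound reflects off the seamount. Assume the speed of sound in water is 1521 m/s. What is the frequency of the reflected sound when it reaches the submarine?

28.8 kHz

The seamount receives the sound from a moving source: f₁ = f₀ · v/(v − v_e) = 28.42 × 1521/1510 ≈ 28.6 kHz.
On the return leg the submarine is a moving observer: f₂ = f₁ · (v + v_e)/v = 28.6 × 1532/1521 ≈ 28.8 kHz.
Equivalently f₂ = f₀ · (v + v_e)/(v − v_e).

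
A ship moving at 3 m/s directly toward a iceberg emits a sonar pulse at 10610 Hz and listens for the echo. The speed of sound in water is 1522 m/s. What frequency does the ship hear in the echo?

The iceberg receives the sound from a moving source: f₁ = f₀ · v/(v − v_e) = 10610 × 1522/1519 ≈ 10631 Hz.
On the return leg the ship is a moving observer: f₂ = f₁ · (v + v_e)/v = 10631 × 1525/1522 ≈ 10652 Hz.

10652 Hz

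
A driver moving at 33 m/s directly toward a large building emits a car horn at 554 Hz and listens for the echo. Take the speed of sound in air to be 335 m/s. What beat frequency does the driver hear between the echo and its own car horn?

121 Hz

The large building receives the sound from a moving source: f₁ = f₀ · v/(v − v_e) = 554 × 335/302 ≈ 614.5 Hz.
On the return leg the driver is a moving observer: f₂ = f₁ · (v + v_e)/v = 614.5 × 368/335 ≈ 675.1 Hz.
Beat against the emitted tone: |f₂ − f₀| = 2v_e·f₀/(v − v_e) = 2 × 33 × 554/302 ≈ 121 Hz.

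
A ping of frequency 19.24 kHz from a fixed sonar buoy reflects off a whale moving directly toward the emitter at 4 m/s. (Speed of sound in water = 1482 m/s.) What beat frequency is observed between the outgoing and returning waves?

At the whale (a moving observer), f₁ = f₀ · (v + u)/v = 19.24 × 1486/1482 ≈ 19.2919 kHz.
The reflection then acts as a moving source: f₂ = f₁ · v/(v − u) ≈ 19.3441 kHz.
Beat frequency (with f₀ = 19240 Hz): |f₂ − f₀| = 2u·f₀/(v − u) = 2 × 4 × 19240/1478 ≈ 104 Hz.

104 Hz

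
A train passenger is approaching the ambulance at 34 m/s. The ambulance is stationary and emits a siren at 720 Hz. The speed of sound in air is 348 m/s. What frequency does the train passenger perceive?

790 Hz

Only the observer moves, toward the source, so f' = f · (v + v_o)/v.
f' = 720 × (348 + 34)/348 = 720 × 382/348 ≈ 790 Hz.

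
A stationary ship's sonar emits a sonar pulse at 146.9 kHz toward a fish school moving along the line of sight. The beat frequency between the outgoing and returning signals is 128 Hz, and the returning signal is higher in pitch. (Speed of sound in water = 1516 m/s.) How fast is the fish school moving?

0.66 m/s

Double Doppler shift off a moving reflector: f₂ = f₀ · (v + u)/(v − u) (u > 0 toward emitter).
Returning signal is higher, so f₂ = f₀ + Δf = 146900 + 128 = 147028 Hz.
Rearranging, u = v · (f₂ − f₀)/(f₂ + f₀) = 1516 × 128/293928 ≈ 0.66 m/s.
So the fish school is moving at 0.66 m/s toward the emitter.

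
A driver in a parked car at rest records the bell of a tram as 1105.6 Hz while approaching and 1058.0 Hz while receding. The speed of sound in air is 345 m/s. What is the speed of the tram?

7.6 m/s

f₁/f₂ = (v + v_s)/(v − v_s), so v_s = v · (f₁ − f₂)/(f₁ + f₂).
v_s = 345 × (1105.6 − 1058.0)/(1105.6 + 1058.0) = 345 × 47.6/2163.6 ≈ 7.6 m/s.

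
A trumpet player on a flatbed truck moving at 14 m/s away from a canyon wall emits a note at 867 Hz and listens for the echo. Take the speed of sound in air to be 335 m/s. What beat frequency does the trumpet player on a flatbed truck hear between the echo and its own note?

The canyon wall receives the sound from a moving source: f₁ = f₀ · v/(v + v_e) = 867 × 335/349 ≈ 832.2 Hz.
On the return leg the trumpet player on a flatbed truck is a moving observer: f₂ = f₁ · (v − v_e)/v = 832.2 × 321/335 ≈ 797.4 Hz.
Beat against the emitted tone: |f₂ − f₀| = 2v_e·f₀/(v + v_e) = 2 × 14 × 867/349 ≈ 70 Hz.

70 Hz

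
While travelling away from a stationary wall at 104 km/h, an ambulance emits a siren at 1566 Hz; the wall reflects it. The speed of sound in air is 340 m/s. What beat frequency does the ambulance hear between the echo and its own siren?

104 km/h = 28.89 m/s.
The wall receives the sound from a moving source: f₁ = f₀ · v/(v + v_e) = 1566 × 340/368.89 ≈ 1443 Hz.
On the return leg the ambulance is a moving observer: f₂ = f₁ · (v − v_e)/v = 1443 × 311.11/340 ≈ 1321 Hz.
Equivalently f₂ = f₀ · (v − v_e)/(v + v_e).
Beat against the emitted tone: |f₂ − f₀| = 2v_e·f₀/(v + v_e) = 2 × 28.89 × 1566/368.89 ≈ 245 Hz.

245 Hz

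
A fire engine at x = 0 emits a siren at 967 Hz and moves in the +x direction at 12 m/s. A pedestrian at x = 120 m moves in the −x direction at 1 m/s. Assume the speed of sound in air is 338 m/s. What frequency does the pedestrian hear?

The observer lies on the +x side, so the source is heading toward the observer and the observer is heading toward the source.
With source approaching and observer approaching, f' = f · (v + v_o)/(v − v_s).
f' = 967 × (338 + 1)/(338 − 12) = 967 × 339/326 ≈ 1006 Hz.

1006 Hz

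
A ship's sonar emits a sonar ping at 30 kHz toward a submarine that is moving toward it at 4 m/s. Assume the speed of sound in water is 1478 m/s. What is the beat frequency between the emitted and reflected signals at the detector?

The submarine first receives the wave as a moving observer: f₁ = f₀ · (v + u)/v = 30 × (1478 + 4)/1478 ≈ 30.0812 kHz.
On reflection it acts as a source moving toward the stationary detector: f₂ = f₁ · v/(v − u) = 30.0812 × 1478/1474 ≈ 30.1628 kHz.
Beat frequency (with f₀ = 30000 Hz): |f₂ − f₀| = 2u·f₀/(v − u) = 2 × 4 × 30000/1474 ≈ 163 Hz.

163 Hz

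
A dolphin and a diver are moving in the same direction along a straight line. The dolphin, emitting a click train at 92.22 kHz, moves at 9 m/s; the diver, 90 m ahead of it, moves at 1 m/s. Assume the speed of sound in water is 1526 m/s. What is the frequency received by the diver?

92.7 kHz

The diver is ahead, so the dolphin is moving toward it while the diver is moving away from the dolphin.
General Doppler shift: f' = f · (v − v_o)/(v − v_s).
f' = 92.22 × (1526 − 1)/(1526 − 9) = 92.22 × 1525/1517 ≈ 92.7 kHz.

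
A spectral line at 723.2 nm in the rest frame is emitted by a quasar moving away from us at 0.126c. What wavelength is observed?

Relativistic Doppler for wavelength: λ' = λ₀ · √((1 + β)/(1 − β)).
λ' = 723.2 × √(1.1260/0.8740) = 723.2 × 1.13505 ≈ 820.9 nm.

820.9 nm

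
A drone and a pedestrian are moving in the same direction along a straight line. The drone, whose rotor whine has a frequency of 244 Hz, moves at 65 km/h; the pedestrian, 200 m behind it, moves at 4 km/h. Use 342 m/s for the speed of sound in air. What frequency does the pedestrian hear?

233 Hz

65 km/h = 18.06 m/s; 4 km/h = 1.111 m/s.
The pedestrian is behind, so the drone is moving away from it while the pedestrian is moving toward the drone.
Both move, so f' = f · (v + v_o)/(v + v_s).
f' = 244 × (342 + 1.111)/(342 + 18.06) = 244 × 343.11/360.06 ≈ 233 Hz.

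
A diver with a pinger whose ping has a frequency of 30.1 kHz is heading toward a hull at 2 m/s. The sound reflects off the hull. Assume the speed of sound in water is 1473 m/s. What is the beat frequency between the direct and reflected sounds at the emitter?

82 Hz

The hull receives the sound from a moving source: f₁ = f₀ · v/(v − v_e) = 30.1 × 1473/1471 ≈ 30.1409 kHz.
On the return leg the diver with a pinger is a moving observer: f₂ = f₁ · (v + v_e)/v = 30.1409 × 1475/1473 ≈ 30.1818 kHz.
Beat against the emitted tone (with f₀ = 30100 Hz): |f₂ − f₀| = 2v_e·f₀/(v − v_e) = 2 × 2 × 30100/1471 ≈ 82 Hz.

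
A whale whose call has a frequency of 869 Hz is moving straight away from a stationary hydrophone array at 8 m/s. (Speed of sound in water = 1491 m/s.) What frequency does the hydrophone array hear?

Only the source moves, away from the listener, so f' = f · v/(v + v_s).
f' = 869 × 1491/(1491 + 8) = 869 × 1491/1499 ≈ 864 Hz.

864 Hz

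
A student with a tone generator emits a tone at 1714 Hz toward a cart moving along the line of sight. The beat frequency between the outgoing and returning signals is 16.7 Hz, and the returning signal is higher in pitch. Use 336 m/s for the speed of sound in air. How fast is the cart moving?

1.63 m/s

Double Doppler shift off a moving reflector: f₂ = f₀ · (v + u)/(v − u) (u > 0 toward emitter).
Returning signal is higher, so f₂ = f₀ + Δf = 1714 + 16.7 = 1730.7 Hz.
Rearranging, u = v · (f₂ − f₀)/(f₂ + f₀) = 336 × 16.7/3444.7 ≈ 1.63 m/s.
So the cart is moving at 1.63 m/s toward the emitter.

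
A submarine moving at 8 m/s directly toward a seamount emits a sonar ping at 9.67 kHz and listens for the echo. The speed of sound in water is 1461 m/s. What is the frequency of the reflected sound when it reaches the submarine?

9.78 kHz

The seamount receives the sound from a moving source: f₁ = f₀ · v/(v − v_e) = 9.67 × 1461/1453 ≈ 9.72 kHz.
On the return leg the submarine is a moving observer: f₂ = f₁ · (v + v_e)/v = 9.72 × 1469/1461 ≈ 9.78 kHz.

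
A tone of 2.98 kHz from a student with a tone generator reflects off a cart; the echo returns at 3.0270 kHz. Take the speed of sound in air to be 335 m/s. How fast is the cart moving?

Double Doppler shift off a moving reflector: f₂ = f₀ · (v + u)/(v − u) (u > 0 toward emitter).
Rearranging, u = v · (f₂ − f₀)/(f₂ + f₀) = 335 × 0.0470/6.0070 ≈ 2.62 m/s.
So the cart is moving at 2.62 m/s toward the emitter.

2.62 m/s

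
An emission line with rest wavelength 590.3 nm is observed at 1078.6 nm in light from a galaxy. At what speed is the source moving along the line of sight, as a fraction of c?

λ'/λ₀ = 1.8272 > 1 (redshift), so the source is receding.
λ'/λ₀ = √((1 + β)/(1 − β)) for a receding source ⇒ β = (r² − 1)/(r² + 1) with r = λ'/λ₀.
β = (3.3387 − 1)/(3.3387 + 1) ≈ 0.539.

0.539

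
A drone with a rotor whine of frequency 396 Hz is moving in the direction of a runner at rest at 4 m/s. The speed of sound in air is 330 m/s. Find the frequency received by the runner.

Moving source, stationary observer: f' = f · v/(v − v_s) since the source is approaching.
f' = 396 × 330/(330 − 4) = 396 × 330/326 ≈ 401 Hz.

401 Hz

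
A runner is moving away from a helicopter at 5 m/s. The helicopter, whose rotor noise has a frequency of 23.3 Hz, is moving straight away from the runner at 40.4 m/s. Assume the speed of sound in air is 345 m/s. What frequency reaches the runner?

General Doppler shift: f' = f · (v − v_o)/(v + v_s).
f' = 23.3 × (345 − 5)/(345 + 40.4) = 23.3 × 340/385.4 ≈ 20.6 Hz.

20.6 Hz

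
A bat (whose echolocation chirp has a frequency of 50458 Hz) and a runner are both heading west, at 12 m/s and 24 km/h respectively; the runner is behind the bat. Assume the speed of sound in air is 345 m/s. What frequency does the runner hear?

24 km/h = 6.667 m/s.
The runner is behind, so the bat is moving away from it while the runner is moving toward the bat.
With source receding and observer approaching, f' = f · (v + v_o)/(v + v_s).
f' = 50458 × (345 + 6.667)/(345 + 12) = 50458 × 351.67/357 ≈ 49704 Hz.

49704 Hz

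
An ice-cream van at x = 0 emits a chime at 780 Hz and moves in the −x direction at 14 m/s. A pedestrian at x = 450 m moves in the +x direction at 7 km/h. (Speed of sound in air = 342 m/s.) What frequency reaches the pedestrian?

7 km/h = 1.944 m/s.
The observer lies on the +x side, so the source is heading away from the observer and the observer is heading away from the source.
General Doppler shift: f' = f · (v − v_o)/(v + v_s).
f' = 780 × (342 − 1.944)/(342 + 14) = 780 × 340.06/356 ≈ 745 Hz.

745 Hz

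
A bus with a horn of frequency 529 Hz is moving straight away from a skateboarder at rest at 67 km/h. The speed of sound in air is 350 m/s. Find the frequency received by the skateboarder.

67 km/h = 18.61 m/s.
Moving source, stationary observer: f' = f · v/(v + v_s) since the source is receding.
f' = 529 × 350/(350 + 18.61) = 529 × 350/368.6 ≈ 502 Hz.

502 Hz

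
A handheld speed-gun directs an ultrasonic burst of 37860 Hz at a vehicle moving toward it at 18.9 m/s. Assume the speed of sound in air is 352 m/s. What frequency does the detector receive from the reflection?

42156 Hz

The vehicle first receives the wave as a moving observer: f₁ = f₀ · (v + u)/v = 37860 × (352 + 18.9)/352 ≈ 39893 Hz.
On reflection it acts as a source moving toward the stationary detector: f₂ = f₁ · v/(v − u) = 39893 × 352/333.1 ≈ 42156 Hz.
Equivalently f₂ = f₀ · (v + u)/(v − u).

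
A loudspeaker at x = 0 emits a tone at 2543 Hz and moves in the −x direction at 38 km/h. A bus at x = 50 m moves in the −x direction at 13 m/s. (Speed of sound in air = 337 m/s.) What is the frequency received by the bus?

2561 Hz

38 km/h = 10.56 m/s.
The observer lies on the +x side, so the source is heading away from the observer and the observer is heading toward the source.
With source receding and observer approaching, f' = f · (v + v_o)/(v + v_s).
f' = 2543 × (337 + 13)/(337 + 10.56) = 2543 × 350/347.56 ≈ 2561 Hz.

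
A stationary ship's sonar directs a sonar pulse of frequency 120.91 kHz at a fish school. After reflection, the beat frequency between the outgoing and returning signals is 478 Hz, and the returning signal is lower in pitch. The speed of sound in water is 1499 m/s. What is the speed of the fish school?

Double Doppler shift off a moving reflector: f₂ = f₀ · (v + u)/(v − u) (u > 0 toward emitter).
Returning signal is lower, so f₂ = f₀ − Δf = 120910 − 478 = 120432 Hz.
Rearranging, u = v · (f₂ − f₀)/(f₂ + f₀) = 1499 × -478/241342 ≈ -2.97 m/s.
So the fish school is moving at 2.97 m/s away from the emitter.

2.97 m/s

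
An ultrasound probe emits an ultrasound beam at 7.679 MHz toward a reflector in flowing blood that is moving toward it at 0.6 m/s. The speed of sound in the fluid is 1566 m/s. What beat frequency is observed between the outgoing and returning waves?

At the reflector in flowing blood (a moving observer), f₁ = f₀ · (v + u)/v = 7.679 × 1566.6/1566 ≈ 7.68194 MHz.
On reflection it acts as a source moving toward the stationary detector: f₂ = f₁ · v/(v − u) = 7.68194 × 1566/1565.4 ≈ 7.68489 MHz.
Equivalently f₂ = f₀ · (v + u)/(v − u).
Beat frequency (with f₀ = 7679000 Hz): |f₂ − f₀| = 2u·f₀/(v − u) = 2 × 0.6 × 7679000/1565.4 ≈ 5887 Hz.

5887 Hz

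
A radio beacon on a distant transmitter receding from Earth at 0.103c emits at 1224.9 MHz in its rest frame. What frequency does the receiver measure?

1104.6 MHz

Relativistic Doppler for frequency: f' = f₀ · √((1 − β)/(1 + β)).
f' = 1224.9 × √(0.8970/1.1030) = 1224.9 × 0.90180 ≈ 1104.6 MHz.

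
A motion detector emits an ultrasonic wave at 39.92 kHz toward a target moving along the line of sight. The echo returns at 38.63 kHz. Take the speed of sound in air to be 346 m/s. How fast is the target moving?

5.7 m/s

Double Doppler shift off a moving reflector: f₂ = f₀ · (v + u)/(v − u) (u > 0 toward emitter).
Rearranging, u = v · (f₂ − f₀)/(f₂ + f₀) = 346 × -1.29/78.55 ≈ -5.7 m/s.
So the target is moving at 5.7 m/s away from the emitter.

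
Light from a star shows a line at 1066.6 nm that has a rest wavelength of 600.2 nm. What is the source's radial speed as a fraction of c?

λ'/λ₀ = 1.7771 > 1 (redshift), so the source is receding.
λ'/λ₀ = √((1 + β)/(1 − β)) for a receding source ⇒ β = (r² − 1)/(r² + 1) with r = λ'/λ₀.
β = (3.1580 − 1)/(3.1580 + 1) ≈ 0.519.

0.519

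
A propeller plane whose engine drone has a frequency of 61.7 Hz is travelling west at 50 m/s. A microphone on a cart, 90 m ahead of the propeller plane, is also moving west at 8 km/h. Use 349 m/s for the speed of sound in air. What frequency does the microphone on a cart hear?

8 km/h = 2.222 m/s.
The microphone on a cart is ahead, so the propeller plane is moving toward it while the microphone on a cart is moving away from the propeller plane.
Both move, so f' = f · (v − v_o)/(v − v_s).
f' = 61.7 × (349 − 2.222)/(349 − 50) = 61.7 × 346.78/299 ≈ 72 Hz.

72 Hz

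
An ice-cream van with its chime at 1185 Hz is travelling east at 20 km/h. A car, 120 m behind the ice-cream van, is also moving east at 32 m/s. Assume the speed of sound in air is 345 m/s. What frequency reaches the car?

1274 Hz

20 km/h = 5.556 m/s.
The car is behind, so the ice-cream van is moving away from it while the car is moving toward the ice-cream van.
Both move, so f' = f · (v + v_o)/(v + v_s).
f' = 1185 × (345 + 32)/(345 + 5.556) = 1185 × 377/350.56 ≈ 1274 Hz.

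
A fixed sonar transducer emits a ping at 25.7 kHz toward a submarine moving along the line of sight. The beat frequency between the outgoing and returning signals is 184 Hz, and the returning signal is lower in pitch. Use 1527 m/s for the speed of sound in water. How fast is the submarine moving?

Double Doppler shift off a moving reflector: f₂ = f₀ · (v + u)/(v − u) (u > 0 toward emitter).
Returning signal is lower, so f₂ = f₀ − Δf = 25700 − 184 = 25516 Hz.
Rearranging, u = v · (f₂ − f₀)/(f₂ + f₀) = 1527 × -184/51216 ≈ -5.5 m/s.
So the submarine is moving at 5.5 m/s away from the emitter.

5.5 m/s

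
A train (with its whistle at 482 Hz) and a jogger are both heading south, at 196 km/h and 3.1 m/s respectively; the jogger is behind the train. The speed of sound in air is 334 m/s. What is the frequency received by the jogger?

418 Hz

196 km/h = 54.44 m/s.
The jogger is behind, so the train is moving away from it while the jogger is moving toward the train.
Both move, so f' = f · (v + v_o)/(v + v_s).
f' = 482 × (334 + 3.1)/(334 + 54.44) = 482 × 337.1/388.44 ≈ 418 Hz.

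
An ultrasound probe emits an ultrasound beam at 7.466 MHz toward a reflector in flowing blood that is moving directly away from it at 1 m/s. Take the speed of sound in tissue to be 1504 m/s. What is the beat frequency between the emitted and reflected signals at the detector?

At the reflector in flowing blood (a moving observer), f₁ = f₀ · (v − u)/v = 7.466 × 1503/1504 ≈ 7.46104 MHz.
The reflection then acts as a moving source: f₂ = f₁ · v/(v + u) ≈ 7.45608 MHz.
Equivalently f₂ = f₀ · (v − u)/(v + u).
Beat frequency (with f₀ = 7466000 Hz): |f₂ − f₀| = 2u·f₀/(v + u) = 2 × 1 × 7466000/1505 ≈ 9922 Hz.

9922 Hz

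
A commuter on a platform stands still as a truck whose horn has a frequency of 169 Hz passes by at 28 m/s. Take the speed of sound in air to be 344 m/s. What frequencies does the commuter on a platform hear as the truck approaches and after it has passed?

184 Hz approaching; 156 Hz receding

Approaching: f₁ = f · v/(v − v_s) = 169 × 344/316 ≈ 184 Hz.
Receding: f₂ = f · v/(v + v_s) = 169 × 344/372 ≈ 156 Hz.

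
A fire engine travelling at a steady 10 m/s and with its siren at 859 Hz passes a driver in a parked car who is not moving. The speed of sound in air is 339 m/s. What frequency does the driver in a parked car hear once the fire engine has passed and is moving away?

834 Hz

Receding: f₂ = f · v/(v + v_s) = 859 × 339/349 ≈ 834 Hz.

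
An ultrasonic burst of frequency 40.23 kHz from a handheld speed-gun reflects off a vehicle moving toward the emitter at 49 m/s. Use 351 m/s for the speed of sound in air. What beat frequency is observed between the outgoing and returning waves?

13055 Hz

The vehicle first receives the wave as a moving observer: f₁ = f₀ · (v + u)/v = 40.23 × (351 + 49)/351 ≈ 45.85 kHz.
On reflection it acts as a source moving toward the stationary detector: f₂ = f₁ · v/(v − u) = 45.85 × 351/302 ≈ 53.28 kHz.
Beat frequency (with f₀ = 40230 Hz): |f₂ − f₀| = 2u·f₀/(v − u) = 2 × 49 × 40230/302 ≈ 13055 Hz.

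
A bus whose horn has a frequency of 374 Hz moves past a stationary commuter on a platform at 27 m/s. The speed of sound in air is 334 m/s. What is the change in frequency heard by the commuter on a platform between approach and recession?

60.9 Hz

Approaching: f₁ = f · v/(v − v_s) = 374 × 334/307 ≈ 406.9 Hz.
Receding: f₂ = f · v/(v + v_s) = 374 × 334/361 ≈ 346.0 Hz.
Drop: f₁ − f₂ = 2f·v·v_s/(v² − v_s²) = 2 × 374 × 334 × 27/(334² − 27²) ≈ 60.9 Hz.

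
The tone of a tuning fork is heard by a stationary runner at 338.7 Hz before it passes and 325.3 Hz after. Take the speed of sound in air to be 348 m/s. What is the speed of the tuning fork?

f₁/f₂ = (v + v_s)/(v − v_s), so v_s = v · (f₁ − f₂)/(f₁ + f₂).
v_s = 348 × (338.7 − 325.3)/(338.7 + 325.3) = 348 × 13.4/664.0 ≈ 7.0 m/s.

7.0 m/s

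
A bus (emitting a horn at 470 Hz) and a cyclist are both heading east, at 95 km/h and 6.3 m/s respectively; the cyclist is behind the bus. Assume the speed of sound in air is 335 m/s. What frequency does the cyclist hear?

444 Hz

95 km/h = 26.39 m/s.
The cyclist is behind, so the bus is moving away from it while the cyclist is moving toward the bus.
With source receding and observer approaching, f' = f · (v + v_o)/(v + v_s).
f' = 470 × (335 + 6.3)/(335 + 26.39) = 470 × 341.3/361.39 ≈ 444 Hz.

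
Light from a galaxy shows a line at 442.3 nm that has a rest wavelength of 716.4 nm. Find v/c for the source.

λ'/λ₀ = 0.6174 < 1 (blueshift), so the source is approaching.
λ'/λ₀ = √((1 − β)/(1 + β)) for an approaching source ⇒ β = (1 − r²)/(1 + r²) with r = λ'/λ₀.
β = (1 − 0.3812)/(1 + 0.3812) ≈ 0.448.

0.448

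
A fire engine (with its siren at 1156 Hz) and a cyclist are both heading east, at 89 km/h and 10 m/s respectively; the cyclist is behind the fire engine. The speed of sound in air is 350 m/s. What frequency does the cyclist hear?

1111 Hz

89 km/h = 24.72 m/s.
The cyclist is behind, so the fire engine is moving away from it while the cyclist is moving toward the fire engine.
General Doppler shift: f' = f · (v + v_o)/(v + v_s).
f' = 1156 × (350 + 10)/(350 + 24.72) = 1156 × 360/374.72 ≈ 1111 Hz.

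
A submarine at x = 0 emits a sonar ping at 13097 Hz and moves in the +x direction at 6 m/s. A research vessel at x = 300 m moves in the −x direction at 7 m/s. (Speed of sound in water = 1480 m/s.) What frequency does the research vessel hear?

13213 Hz

The observer lies on the +x side, so the source is heading toward the observer and the observer is heading toward the source.
Both move, so f' = f · (v + v_o)/(v − v_s).
f' = 13097 × (1480 + 7)/(1480 − 6) = 13097 × 1487/1474 ≈ 13213 Hz.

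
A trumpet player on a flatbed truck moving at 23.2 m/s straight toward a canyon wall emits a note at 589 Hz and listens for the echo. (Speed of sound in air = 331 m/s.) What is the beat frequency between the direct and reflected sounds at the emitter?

89 Hz

The canyon wall receives the sound from a moving source: f₁ = f₀ · v/(v − v_e) = 589 × 331/307.8 ≈ 633.4 Hz.
On the return leg the trumpet player on a flatbed truck is a moving observer: f₂ = f₁ · (v + v_e)/v = 633.4 × 354.2/331 ≈ 677.8 Hz.
Equivalently f₂ = f₀ · (v + v_e)/(v − v_e).
Beat against the emitted tone: |f₂ − f₀| = 2v_e·f₀/(v − v_e) = 2 × 23.2 × 589/307.8 ≈ 89 Hz.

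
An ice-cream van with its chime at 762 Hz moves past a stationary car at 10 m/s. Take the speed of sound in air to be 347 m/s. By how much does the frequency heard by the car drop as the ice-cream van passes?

Approaching: f₁ = f · v/(v − v_s) = 762 × 347/337 ≈ 784.6 Hz.
Receding: f₂ = f · v/(v + v_s) = 762 × 347/357 ≈ 740.7 Hz.
Drop: f₁ − f₂ = 2f·v·v_s/(v² − v_s²) = 2 × 762 × 347 × 10/(347² − 10²) ≈ 44.0 Hz.

44.0 Hz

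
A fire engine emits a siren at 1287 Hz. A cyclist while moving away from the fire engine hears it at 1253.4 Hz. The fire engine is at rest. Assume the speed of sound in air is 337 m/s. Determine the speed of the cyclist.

8.8 m/s

f' = f · (v − v_o)/v ⇒ v_o = v · |f'/f − 1|.
v_o = 337 × |1253.4/1287 − 1| = 337 × 0.02611 ≈ 8.8 m/s.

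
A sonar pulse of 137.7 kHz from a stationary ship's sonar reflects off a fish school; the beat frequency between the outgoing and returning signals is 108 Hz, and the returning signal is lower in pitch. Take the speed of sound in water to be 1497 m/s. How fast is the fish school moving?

0.59 m/s

Double Doppler shift off a moving reflector: f₂ = f₀ · (v + u)/(v − u) (u > 0 toward emitter).
Returning signal is lower, so f₂ = f₀ − Δf = 137700 − 108 = 137592 Hz.
Rearranging, u = v · (f₂ − f₀)/(f₂ + f₀) = 1497 × -108/275292 ≈ -0.59 m/s.
So the fish school is moving at 0.59 m/s away from the emitter.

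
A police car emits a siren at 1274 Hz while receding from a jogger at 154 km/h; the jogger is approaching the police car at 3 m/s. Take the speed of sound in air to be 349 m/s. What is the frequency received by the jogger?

1145 Hz

154 km/h = 42.78 m/s.
With source receding and observer approaching, f' = f · (v + v_o)/(v + v_s).
f' = 1274 × (349 + 3)/(349 + 42.78) = 1274 × 352/391.78 ≈ 1145 Hz.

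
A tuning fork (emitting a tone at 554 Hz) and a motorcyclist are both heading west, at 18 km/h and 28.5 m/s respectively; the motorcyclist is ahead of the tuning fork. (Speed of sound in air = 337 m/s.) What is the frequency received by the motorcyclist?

18 km/h = 5 m/s.
The motorcyclist is ahead, so the tuning fork is moving toward it while the motorcyclist is moving away from the tuning fork.
General Doppler shift: f' = f · (v − v_o)/(v − v_s).
f' = 554 × (337 − 28.5)/(337 − 5) = 554 × 308.5/332 ≈ 515 Hz.

515 Hz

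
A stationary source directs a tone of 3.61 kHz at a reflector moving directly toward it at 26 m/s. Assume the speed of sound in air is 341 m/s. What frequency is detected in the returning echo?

The reflector first receives the wave as a moving observer: f₁ = f₀ · (v + u)/v = 3.61 × (341 + 26)/341 ≈ 3.89 kHz.
The reflection then acts as a moving source: f₂ = f₁ · v/(v − u) ≈ 4.21 kHz.

4.21 kHz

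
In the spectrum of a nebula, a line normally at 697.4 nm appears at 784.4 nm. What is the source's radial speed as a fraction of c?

λ'/λ₀ = 1.1247 > 1 (redshift), so the source is receding.
λ'/λ₀ = √((1 + β)/(1 − β)) for a receding source ⇒ β = (r² − 1)/(r² + 1) with r = λ'/λ₀.
β = (1.2651 − 1)/(1.2651 + 1) ≈ 0.117.

0.117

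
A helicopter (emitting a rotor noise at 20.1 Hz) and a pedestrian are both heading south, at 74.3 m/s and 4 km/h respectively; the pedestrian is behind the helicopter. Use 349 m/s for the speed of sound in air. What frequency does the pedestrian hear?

4 km/h = 1.111 m/s.
The pedestrian is behind, so the helicopter is moving away from it while the pedestrian is moving toward the helicopter.
Both move, so f' = f · (v + v_o)/(v + v_s).
f' = 20.1 × (349 + 1.111)/(349 + 74.3) = 20.1 × 350.11/423.3 ≈ 16.6 Hz.

16.6 Hz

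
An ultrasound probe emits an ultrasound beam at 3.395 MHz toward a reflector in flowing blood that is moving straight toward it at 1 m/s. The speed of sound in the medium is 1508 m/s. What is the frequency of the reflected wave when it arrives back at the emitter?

The reflector in flowing blood first receives the wave as a moving observer: f₁ = f₀ · (v + u)/v = 3.395 × (1508 + 1)/1508 ≈ 3.397 MHz.
The reflection then acts as a moving source: f₂ = f₁ · v/(v − u) ≈ 3.400 MHz.

3.400 MHz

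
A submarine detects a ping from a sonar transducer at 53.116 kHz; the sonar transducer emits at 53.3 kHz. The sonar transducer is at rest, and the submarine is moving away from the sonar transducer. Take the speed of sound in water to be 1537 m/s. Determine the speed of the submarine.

f' = f · (v − v_o)/v ⇒ v_o = v · |f'/f − 1|.
v_o = 1537 × |53.116/53.3 − 1| = 1537 × 0.003452 ≈ 5.3 m/s.

5.3 m/s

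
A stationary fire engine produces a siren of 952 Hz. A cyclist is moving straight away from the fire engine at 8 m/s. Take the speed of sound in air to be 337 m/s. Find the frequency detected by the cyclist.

929 Hz

Only the observer moves, away from the source, so f' = f · (v − v_o)/v.
f' = 952 × (337 − 8)/337 = 952 × 329/337 ≈ 929 Hz.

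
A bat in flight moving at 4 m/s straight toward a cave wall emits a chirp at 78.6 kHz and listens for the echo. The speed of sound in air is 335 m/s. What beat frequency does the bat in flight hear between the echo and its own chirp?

1900 Hz

The cave wall receives the sound from a moving source: f₁ = f₀ · v/(v − v_e) = 78.6 × 335/331 ≈ 79.550 kHz.
On the return leg the bat in flight is a moving observer: f₂ = f₁ · (v + v_e)/v = 79.550 × 339/335 ≈ 80.500 kHz.
Beat against the emitted tone (with f₀ = 78600 Hz): |f₂ − f₀| = 2v_e·f₀/(v − v_e) = 2 × 4 × 78600/331 ≈ 1900 Hz.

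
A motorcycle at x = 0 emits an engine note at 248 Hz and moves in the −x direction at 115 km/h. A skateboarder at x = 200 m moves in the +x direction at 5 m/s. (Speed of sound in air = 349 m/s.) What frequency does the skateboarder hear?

115 km/h = 31.94 m/s.
The observer lies on the +x side, so the source is heading away from the observer and the observer is heading away from the source.
With source receding and observer receding, f' = f · (v − v_o)/(v + v_s).
f' = 248 × (349 − 5)/(349 + 31.94) = 248 × 344/380.94 ≈ 224 Hz.

224 Hz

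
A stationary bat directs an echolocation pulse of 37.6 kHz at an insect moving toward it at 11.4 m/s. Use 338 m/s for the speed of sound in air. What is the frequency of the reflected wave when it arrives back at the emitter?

At the insect (a moving observer), f₁ = f₀ · (v + u)/v = 37.6 × 349.4/338 ≈ 38.9 kHz.
The reflection then acts as a moving source: f₂ = f₁ · v/(v − u) ≈ 40.2 kHz.
Equivalently f₂ = f₀ · (v + u)/(v − u).

40.2 kHz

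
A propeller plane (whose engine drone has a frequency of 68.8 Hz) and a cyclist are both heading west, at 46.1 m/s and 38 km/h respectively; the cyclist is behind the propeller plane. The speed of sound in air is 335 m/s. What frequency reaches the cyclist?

62 Hz

38 km/h = 10.56 m/s.
The cyclist is behind, so the propeller plane is moving away from it while the cyclist is moving toward the propeller plane.
With source receding and observer approaching, f' = f · (v + v_o)/(v + v_s).
f' = 68.8 × (335 + 10.56)/(335 + 46.1) = 68.8 × 345.56/381.1 ≈ 62 Hz.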